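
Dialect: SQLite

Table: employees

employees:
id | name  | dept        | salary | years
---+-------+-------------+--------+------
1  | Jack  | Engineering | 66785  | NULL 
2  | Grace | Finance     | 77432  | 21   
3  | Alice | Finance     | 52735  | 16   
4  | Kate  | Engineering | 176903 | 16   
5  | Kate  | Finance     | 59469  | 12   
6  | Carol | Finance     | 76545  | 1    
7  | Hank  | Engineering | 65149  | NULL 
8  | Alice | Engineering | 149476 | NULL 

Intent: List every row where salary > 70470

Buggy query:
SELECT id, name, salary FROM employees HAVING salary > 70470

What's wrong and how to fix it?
Bug: This is a non-aggregate query (no GROUP BY, no aggregates), so in SQLite the HAVING clause is invalid here; a row-level condition belongs in WHERE

Fix: Use WHERE for row-level filtering

Corrected query:
SELECT id, name, salary FROM employees WHERE salary > 70470

Result:
id | name  | salary
---+-------+-------
2  | Grace | 77432 
4  | Kate  | 176903
6  | Carol | 76545 
8  | Alice | 149476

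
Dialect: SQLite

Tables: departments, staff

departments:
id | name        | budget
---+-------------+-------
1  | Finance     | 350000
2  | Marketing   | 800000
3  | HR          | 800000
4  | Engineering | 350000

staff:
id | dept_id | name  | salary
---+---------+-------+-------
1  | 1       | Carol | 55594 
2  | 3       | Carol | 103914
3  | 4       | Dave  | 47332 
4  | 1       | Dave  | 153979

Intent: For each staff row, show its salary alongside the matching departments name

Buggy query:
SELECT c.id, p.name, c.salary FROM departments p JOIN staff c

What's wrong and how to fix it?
Bug: Missing join condition: each staff row is matched to all departments rows instead of just its own

Fix: Specify the join condition linking the foreign key to the parent id

Corrected query:
SELECT c.id, p.name, c.salary FROM departments p JOIN staff c ON c.dept_id = p.id

Result:
id | name        | salary
---+-------------+-------
1  | Finance     | 55594 
2  | HR          | 103914
3  | Engineering | 47332 
4  | Finance     | 153979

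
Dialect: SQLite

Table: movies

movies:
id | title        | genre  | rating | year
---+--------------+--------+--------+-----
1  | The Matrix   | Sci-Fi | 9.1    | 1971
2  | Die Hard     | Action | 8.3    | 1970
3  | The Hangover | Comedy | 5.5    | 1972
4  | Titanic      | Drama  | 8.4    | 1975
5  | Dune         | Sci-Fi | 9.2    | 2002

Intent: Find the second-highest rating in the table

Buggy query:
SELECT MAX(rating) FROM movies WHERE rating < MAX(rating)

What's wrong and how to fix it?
Bug: The inner MAX is an aggregate inside WHERE, which is not allowed

Fix: Compute the overall MAX in a subquery, then take MAX of rows below it

Corrected query:
SELECT MAX(rating) FROM movies WHERE rating < (SELECT MAX(rating) FROM movies)

Result:
MAX(rating)
-----------
9.1        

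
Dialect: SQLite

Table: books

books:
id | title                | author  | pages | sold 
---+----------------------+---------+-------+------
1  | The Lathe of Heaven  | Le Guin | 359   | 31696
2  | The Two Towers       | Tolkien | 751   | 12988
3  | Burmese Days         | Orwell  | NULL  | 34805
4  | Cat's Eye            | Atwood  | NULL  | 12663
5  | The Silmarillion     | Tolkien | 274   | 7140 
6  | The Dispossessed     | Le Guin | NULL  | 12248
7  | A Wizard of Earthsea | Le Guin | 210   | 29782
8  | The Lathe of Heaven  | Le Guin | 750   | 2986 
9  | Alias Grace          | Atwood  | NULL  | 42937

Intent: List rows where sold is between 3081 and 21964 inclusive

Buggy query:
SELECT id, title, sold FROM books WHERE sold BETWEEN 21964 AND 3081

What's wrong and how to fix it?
Bug: The bounds are reversed; BETWEEN a AND b requires a <= b to match anything

Fix: Swap the bounds so the smaller value comes first

Corrected query:
SELECT id, title, sold FROM books WHERE sold BETWEEN 3081 AND 21964

Result:
id | title            | sold 
---+------------------+------
2  | The Two Towers   | 12988
4  | Cat's Eye        | 12663
5  | The Silmarillion | 7140 
6  | The Dispossessed | 12248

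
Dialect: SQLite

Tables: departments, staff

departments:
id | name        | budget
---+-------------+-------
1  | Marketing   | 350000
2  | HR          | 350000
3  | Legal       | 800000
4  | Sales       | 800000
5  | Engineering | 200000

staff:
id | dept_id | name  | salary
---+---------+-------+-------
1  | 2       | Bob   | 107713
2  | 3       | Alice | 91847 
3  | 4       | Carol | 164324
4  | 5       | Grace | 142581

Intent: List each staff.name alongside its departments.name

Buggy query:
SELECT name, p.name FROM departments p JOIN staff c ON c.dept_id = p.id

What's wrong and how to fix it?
Bug: 'name' exists in both joined tables, so the database can't tell which one is meant

Fix: Prefix ambiguous columns with the table alias

Corrected query:
SELECT c.name, p.name FROM departments p JOIN staff c ON c.dept_id = p.id

Result:
name  | name       
------+------------
Bob   | HR         
Alice | Legal      
Carol | Sales      
Grace | Engineering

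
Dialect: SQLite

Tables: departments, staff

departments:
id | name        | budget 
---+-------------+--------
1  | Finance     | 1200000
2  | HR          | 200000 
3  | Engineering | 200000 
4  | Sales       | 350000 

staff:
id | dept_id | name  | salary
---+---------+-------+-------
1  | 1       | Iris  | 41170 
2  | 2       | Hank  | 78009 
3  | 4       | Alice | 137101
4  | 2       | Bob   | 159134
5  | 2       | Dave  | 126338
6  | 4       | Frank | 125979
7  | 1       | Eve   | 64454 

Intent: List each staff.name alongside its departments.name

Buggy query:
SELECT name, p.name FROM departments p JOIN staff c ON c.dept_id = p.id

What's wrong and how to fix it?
Bug: Both tables have a 'name' column; the unqualified reference is ambiguous

Fix: Prefix ambiguous columns with the table alias

Corrected query:
SELECT c.name, p.name FROM departments p JOIN staff c ON c.dept_id = p.id

Result:
name  | name   
------+--------
Iris  | Finance
Hank  | HR     
Alice | Sales  
Bob   | HR     
Dave  | HR     
Frank | Sales  
Eve   | Finance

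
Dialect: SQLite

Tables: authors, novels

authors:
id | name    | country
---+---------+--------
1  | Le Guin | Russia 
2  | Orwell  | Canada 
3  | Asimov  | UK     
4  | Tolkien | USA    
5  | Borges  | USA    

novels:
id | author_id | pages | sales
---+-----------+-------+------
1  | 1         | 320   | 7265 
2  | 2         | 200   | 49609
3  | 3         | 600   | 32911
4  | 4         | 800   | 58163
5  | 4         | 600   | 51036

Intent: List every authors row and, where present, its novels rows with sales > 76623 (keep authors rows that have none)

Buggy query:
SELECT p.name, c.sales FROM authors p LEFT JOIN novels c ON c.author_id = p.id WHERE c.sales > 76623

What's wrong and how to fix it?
Bug: Filtering c.sales in WHERE discards the NULL rows produced by LEFT JOIN, turning it into an inner join

Fix: Move the right-table condition into the ON clause so unmatched parents are kept

Corrected query:
SELECT p.name, c.sales FROM authors p LEFT JOIN novels c ON c.author_id = p.id AND c.sales > 76623

Result:
name    | sales
--------+------
Le Guin | NULL 
Orwell  | NULL 
Asimov  | NULL 
Tolkien | NULL 
Borges  | NULL 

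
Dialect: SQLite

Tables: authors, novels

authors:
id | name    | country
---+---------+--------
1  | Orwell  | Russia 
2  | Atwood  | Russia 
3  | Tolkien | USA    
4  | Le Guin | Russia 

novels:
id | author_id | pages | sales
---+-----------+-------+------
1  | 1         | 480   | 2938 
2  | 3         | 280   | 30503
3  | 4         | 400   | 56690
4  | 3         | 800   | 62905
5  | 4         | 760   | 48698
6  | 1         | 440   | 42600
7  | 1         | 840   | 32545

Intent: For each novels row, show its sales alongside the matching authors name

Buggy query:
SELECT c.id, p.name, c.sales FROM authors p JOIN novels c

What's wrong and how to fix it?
Bug: JOIN with no ON clause produces a cartesian product; every novels row pairs with every authors row

Fix: Add ON c.author_id = p.id to the JOIN

Corrected query:
SELECT c.id, p.name, c.sales FROM authors p JOIN novels c ON c.author_id = p.id

Result:
id | name    | sales
---+---------+------
1  | Orwell  | 2938 
2  | Tolkien | 30503
3  | Le Guin | 56690
4  | Tolkien | 62905
5  | Le Guin | 48698
6  | Orwell  | 42600
7  | Orwell  | 32545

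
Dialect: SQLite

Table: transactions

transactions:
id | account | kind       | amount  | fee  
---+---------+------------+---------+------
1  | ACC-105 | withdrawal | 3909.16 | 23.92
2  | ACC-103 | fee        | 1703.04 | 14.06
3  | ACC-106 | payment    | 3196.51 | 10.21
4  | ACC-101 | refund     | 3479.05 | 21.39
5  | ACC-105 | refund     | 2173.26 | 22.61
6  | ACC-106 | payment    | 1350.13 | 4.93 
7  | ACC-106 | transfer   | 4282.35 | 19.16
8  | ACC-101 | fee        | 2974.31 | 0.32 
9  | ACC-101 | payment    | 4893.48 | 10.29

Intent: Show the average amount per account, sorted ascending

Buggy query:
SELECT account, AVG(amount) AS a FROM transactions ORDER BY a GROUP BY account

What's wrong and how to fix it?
Bug: ORDER BY appears before GROUP BY; SQL clause order requires GROUP BY first

Fix: Reorder: SELECT … FROM … GROUP BY … ORDER BY …

Corrected query:
SELECT account, AVG(amount) AS a FROM transactions GROUP BY account ORDER BY a

Result:
account | a          
--------+------------
ACC-103 | 1703.04    
ACC-106 | 2942.996667
ACC-105 | 3041.21    
ACC-101 | 3782.28    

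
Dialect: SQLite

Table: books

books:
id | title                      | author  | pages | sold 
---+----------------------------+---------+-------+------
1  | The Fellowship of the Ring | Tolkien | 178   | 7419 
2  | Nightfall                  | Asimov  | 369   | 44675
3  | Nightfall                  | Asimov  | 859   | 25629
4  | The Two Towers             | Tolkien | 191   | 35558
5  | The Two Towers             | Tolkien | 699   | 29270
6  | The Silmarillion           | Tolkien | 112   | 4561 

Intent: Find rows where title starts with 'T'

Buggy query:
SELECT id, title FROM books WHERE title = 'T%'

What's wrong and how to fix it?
Bug: '=' compares the literal string including the % character; pattern matching needs LIKE

Fix: Replace '=' with LIKE so 'T%' is treated as a pattern

Corrected query:
SELECT id, title FROM books WHERE title LIKE 'T%'

Result:
id | title                     
---+---------------------------
1  | The Fellowship of the Ring
4  | The Two Towers            
5  | The Two Towers            
6  | The Silmarillion          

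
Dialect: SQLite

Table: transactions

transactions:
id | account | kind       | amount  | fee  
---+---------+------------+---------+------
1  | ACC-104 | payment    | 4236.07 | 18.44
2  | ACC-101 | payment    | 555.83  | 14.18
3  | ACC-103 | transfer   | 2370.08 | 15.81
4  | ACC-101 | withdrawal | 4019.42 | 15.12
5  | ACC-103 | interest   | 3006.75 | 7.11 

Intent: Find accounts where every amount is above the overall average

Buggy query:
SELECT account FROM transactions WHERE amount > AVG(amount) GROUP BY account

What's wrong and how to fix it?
Bug: WHERE evaluates per row before aggregation, so AVG() is unavailable

Fix: Use a subquery for AVG and a HAVING MIN(...) filter so the condition holds for every row in the group

Corrected query:
SELECT account FROM transactions GROUP BY account HAVING MIN(amount) > (SELECT AVG(amount) FROM transactions)

Result:
account
-------
ACC-104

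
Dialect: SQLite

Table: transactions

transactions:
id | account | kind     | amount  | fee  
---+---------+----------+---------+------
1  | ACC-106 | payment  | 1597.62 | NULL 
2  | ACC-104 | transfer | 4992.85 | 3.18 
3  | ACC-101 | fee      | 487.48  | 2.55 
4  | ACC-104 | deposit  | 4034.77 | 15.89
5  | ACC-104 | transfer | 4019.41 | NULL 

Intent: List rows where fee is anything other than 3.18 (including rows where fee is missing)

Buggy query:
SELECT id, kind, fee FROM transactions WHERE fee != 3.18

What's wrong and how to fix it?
Bug: Inequality against NULL is unknown, not true; rows with NULL are dropped

Fix: Handle NULL separately with IS NULL alongside the inequality

Corrected query:
SELECT id, kind, fee FROM transactions WHERE fee != 3.18 OR fee IS NULL

Result:
id | kind     | fee  
---+----------+------
1  | payment  | NULL 
3  | fee      | 2.55 
4  | deposit  | 15.89
5  | transfer | NULL 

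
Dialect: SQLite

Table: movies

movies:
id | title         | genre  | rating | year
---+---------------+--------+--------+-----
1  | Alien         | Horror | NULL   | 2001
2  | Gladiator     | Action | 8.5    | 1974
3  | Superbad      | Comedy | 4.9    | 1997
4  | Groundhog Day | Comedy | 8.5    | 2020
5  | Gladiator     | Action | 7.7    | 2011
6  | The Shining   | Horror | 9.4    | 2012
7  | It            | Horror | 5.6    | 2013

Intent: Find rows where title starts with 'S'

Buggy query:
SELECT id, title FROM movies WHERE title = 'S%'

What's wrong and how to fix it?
Bug: Wildcards only work with LIKE; '=' treats '%' as a literal character

Fix: Use LIKE for wildcard pattern matching

Corrected query:
SELECT id, title FROM movies WHERE title LIKE 'S%'

Result:
id | title   
---+---------
3  | Superbad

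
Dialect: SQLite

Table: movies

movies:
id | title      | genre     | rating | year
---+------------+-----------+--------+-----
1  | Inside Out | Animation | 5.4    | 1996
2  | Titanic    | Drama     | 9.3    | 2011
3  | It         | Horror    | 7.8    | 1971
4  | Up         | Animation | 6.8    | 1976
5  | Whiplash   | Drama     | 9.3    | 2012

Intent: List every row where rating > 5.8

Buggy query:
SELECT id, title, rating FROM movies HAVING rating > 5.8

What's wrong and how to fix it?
Bug: This is a non-aggregate query (no GROUP BY, no aggregates), so in SQLite the HAVING clause is invalid here; a row-level condition belongs in WHERE

Fix: Use WHERE for row-level filtering

Corrected query:
SELECT id, title, rating FROM movies WHERE rating > 5.8

Result:
id | title    | rating
---+----------+-------
2  | Titanic  | 9.3   
3  | It       | 7.8   
4  | Up       | 6.8   
5  | Whiplash | 9.3   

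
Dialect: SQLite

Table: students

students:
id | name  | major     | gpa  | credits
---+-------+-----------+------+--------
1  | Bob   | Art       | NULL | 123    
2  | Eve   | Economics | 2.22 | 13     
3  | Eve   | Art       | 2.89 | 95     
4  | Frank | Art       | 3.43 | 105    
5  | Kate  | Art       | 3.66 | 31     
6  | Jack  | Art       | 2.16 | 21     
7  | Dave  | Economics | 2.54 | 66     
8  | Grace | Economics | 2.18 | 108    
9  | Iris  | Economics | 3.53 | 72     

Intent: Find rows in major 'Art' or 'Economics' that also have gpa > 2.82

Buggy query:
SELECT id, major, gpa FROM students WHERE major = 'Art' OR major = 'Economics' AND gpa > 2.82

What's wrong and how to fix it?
Bug: Without parentheses, AND is evaluated before OR, so the gpa filter only applies to the 'Economics' branch

Fix: Group the OR with parentheses (or use IN), then AND the threshold

Corrected query:
SELECT id, major, gpa FROM students WHERE (major = 'Art' OR major = 'Economics') AND gpa > 2.82

Result:
id | major     | gpa 
---+-----------+-----
3  | Art       | 2.89
4  | Art       | 3.43
5  | Art       | 3.66
9  | Economics | 3.53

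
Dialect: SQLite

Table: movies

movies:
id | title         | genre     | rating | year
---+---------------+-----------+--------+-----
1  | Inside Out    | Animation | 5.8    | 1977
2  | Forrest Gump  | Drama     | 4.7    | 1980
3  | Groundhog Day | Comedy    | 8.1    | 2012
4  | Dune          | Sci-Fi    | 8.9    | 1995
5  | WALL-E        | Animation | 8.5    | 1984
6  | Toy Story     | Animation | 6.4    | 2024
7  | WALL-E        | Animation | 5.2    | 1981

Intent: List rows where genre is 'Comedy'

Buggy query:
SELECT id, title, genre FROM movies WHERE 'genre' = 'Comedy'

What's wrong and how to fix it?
Bug: Single quotes denote string literals in SQL; the column name is being compared as a constant string

Fix: Remove the quotes around the column name (or use double quotes for an identifier)

Corrected query:
SELECT id, title, genre FROM movies WHERE genre = 'Comedy'

Result:
id | title         | genre 
---+---------------+-------
3  | Groundhog Day | Comedy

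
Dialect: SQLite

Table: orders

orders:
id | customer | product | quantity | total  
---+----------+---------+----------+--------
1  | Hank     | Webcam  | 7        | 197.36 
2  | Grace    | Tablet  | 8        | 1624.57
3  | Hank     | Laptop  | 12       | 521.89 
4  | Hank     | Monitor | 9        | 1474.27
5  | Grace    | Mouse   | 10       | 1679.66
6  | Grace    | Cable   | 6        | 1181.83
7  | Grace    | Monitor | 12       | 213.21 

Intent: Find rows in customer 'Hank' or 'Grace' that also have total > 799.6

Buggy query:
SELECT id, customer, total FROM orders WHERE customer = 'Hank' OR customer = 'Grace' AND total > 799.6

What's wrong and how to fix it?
Bug: AND binds tighter than OR, so this parses as customer = 'Hank' OR (customer = 'Grace' AND total > 799.6)

Fix: Group the OR with parentheses (or use IN), then AND the threshold

Corrected query:
SELECT id, customer, total FROM orders WHERE (customer = 'Hank' OR customer = 'Grace') AND total > 799.6

Result:
id | customer | total  
---+----------+--------
2  | Grace    | 1624.57
4  | Hank     | 1474.27
5  | Grace    | 1679.66
6  | Grace    | 1181.83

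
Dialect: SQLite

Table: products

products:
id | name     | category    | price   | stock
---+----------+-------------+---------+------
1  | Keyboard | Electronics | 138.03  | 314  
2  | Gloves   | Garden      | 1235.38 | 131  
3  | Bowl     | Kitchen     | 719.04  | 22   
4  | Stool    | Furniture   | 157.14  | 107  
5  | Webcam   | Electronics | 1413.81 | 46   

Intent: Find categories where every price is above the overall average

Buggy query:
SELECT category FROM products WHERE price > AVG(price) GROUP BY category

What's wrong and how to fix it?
Bug: WHERE evaluates per row before aggregation, so AVG() is unavailable

Fix: Compute the overall average in a scalar subquery and compare each group's MIN against it in HAVING

Corrected query:
SELECT category FROM products GROUP BY category HAVING MIN(price) > (SELECT AVG(price) FROM products)

Result:
category
--------
Garden  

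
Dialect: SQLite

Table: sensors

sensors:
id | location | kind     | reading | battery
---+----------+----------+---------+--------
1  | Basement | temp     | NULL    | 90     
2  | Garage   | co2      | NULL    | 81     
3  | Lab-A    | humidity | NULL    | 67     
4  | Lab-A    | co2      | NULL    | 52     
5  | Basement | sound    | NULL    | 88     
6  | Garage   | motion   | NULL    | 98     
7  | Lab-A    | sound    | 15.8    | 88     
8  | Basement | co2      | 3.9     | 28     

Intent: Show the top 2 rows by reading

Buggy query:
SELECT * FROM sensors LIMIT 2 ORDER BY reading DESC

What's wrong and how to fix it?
Bug: LIMIT must come after ORDER BY

Fix: Sort with ORDER BY, then apply LIMIT

Corrected query:
SELECT * FROM sensors ORDER BY reading DESC LIMIT 2

Result:
id | location | kind  | reading | battery
---+----------+-------+---------+--------
7  | Lab-A    | sound | 15.8    | 88     
8  | Basement | co2   | 3.9     | 28     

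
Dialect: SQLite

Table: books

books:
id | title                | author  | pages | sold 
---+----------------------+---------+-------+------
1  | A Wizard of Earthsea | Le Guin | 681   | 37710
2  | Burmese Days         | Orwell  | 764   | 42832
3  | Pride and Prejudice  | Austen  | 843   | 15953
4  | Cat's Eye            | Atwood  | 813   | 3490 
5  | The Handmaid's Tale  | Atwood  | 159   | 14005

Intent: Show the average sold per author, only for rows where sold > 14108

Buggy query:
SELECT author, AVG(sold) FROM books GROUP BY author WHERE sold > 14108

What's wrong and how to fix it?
Bug: WHERE cannot follow GROUP BY

Fix: Move the WHERE clause before GROUP BY

Corrected query:
SELECT author, AVG(sold) FROM books WHERE sold > 14108 GROUP BY author

Result:
author  | AVG(sold)
--------+----------
Austen  | 15953    
Le Guin | 37710    
Orwell  | 42832    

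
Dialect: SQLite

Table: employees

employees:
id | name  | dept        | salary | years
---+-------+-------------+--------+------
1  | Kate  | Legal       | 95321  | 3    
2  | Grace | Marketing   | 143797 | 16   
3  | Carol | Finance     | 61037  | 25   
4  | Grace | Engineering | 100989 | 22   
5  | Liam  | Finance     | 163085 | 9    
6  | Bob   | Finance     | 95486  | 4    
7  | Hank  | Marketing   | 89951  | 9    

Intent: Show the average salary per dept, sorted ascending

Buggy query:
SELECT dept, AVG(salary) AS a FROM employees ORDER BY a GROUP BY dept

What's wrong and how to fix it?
Bug: GROUP BY must precede ORDER BY

Fix: Reorder: SELECT … FROM … GROUP BY … ORDER BY …

Corrected query:
SELECT dept, AVG(salary) AS a FROM employees GROUP BY dept ORDER BY a

Result:
dept        | a     
------------+-------
Legal       | 95321 
Engineering | 100989
Finance     | 106536
Marketing   | 116874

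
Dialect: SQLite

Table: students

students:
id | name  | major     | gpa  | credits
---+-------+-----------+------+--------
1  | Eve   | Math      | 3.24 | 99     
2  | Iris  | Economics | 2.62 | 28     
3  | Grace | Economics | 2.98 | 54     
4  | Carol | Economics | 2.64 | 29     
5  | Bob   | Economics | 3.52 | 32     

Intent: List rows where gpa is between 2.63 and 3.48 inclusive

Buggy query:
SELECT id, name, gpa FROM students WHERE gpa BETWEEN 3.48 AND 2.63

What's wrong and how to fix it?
Bug: The bounds are reversed; BETWEEN a AND b requires a <= b to match anything

Fix: Write BETWEEN 2.63 AND 3.48

Corrected query:
SELECT id, name, gpa FROM students WHERE gpa BETWEEN 2.63 AND 3.48

Result:
id | name  | gpa 
---+-------+-----
1  | Eve   | 3.24
3  | Grace | 2.98
4  | Carol | 2.64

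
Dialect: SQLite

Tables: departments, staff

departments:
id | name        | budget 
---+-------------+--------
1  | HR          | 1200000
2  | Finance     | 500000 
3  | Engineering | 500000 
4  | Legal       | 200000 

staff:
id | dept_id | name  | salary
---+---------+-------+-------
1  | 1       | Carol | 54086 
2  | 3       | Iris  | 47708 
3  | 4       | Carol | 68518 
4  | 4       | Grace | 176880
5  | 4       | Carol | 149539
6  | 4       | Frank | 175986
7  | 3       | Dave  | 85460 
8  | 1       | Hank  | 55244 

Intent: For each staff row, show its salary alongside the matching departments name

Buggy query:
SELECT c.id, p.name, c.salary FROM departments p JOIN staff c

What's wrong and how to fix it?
Bug: JOIN with no ON clause produces a cartesian product; every staff row pairs with every departments row

Fix: Add ON c.dept_id = p.id to the JOIN

Corrected query:
SELECT c.id, p.name, c.salary FROM departments p JOIN staff c ON c.dept_id = p.id

Result:
id | name        | salary
---+-------------+-------
1  | HR          | 54086 
2  | Engineering | 47708 
3  | Legal       | 68518 
4  | Legal       | 176880
5  | Legal       | 149539
6  | Legal       | 175986
7  | Engineering | 85460 
8  | HR          | 55244 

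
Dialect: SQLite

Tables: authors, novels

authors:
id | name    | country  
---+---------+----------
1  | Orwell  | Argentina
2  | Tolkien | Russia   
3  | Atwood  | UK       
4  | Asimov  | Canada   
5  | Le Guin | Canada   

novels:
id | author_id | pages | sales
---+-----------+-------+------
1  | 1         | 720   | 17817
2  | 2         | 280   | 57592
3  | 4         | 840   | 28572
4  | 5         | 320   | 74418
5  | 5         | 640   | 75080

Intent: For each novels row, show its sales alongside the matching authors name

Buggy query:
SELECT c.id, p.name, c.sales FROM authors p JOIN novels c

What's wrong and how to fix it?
Bug: JOIN with no ON clause produces a cartesian product; every novels row pairs with every authors row

Fix: Add ON c.author_id = p.id to the JOIN

Corrected query:
SELECT c.id, p.name, c.sales FROM authors p JOIN novels c ON c.author_id = p.id

Result:
id | name    | sales
---+---------+------
1  | Orwell  | 17817
2  | Tolkien | 57592
3  | Asimov  | 28572
4  | Le Guin | 74418
5  | Le Guin | 75080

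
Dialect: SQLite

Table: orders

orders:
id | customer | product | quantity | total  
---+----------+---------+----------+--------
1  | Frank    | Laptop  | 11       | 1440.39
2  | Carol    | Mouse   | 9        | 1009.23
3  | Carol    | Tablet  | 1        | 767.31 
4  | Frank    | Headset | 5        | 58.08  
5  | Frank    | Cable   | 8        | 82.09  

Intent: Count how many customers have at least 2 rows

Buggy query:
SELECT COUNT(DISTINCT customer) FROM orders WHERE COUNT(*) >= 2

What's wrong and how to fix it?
Bug: WHERE filters individual rows, not groups, so a group-level COUNT is invalid there

Fix: Use a subquery that GROUPs and filters with HAVING, then count its rows

Corrected query:
SELECT COUNT(*) FROM (SELECT customer FROM orders GROUP BY customer HAVING COUNT(*) >= 2)

Result:
COUNT(*)
--------
2       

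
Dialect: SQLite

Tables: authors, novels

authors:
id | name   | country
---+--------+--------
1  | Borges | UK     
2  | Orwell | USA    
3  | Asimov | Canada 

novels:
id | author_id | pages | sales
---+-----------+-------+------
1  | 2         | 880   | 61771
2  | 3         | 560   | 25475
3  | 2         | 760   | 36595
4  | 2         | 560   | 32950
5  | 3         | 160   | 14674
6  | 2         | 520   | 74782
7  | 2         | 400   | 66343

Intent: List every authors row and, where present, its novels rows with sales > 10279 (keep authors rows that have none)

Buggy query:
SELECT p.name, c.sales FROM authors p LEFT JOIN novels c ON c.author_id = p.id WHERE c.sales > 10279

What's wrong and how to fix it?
Bug: A WHERE condition on the right-hand table after LEFT JOIN drops unmatched parents

Fix: Move the right-table condition into the ON clause so unmatched parents are kept

Corrected query:
SELECT p.name, c.sales FROM authors p LEFT JOIN novels c ON c.author_id = p.id AND c.sales > 10279

Result:
name   | sales
-------+------
Borges | NULL 
Orwell | 32950
Orwell | 36595
Orwell | 61771
Orwell | 66343
Orwell | 74782
Asimov | 14674
Asimov | 25475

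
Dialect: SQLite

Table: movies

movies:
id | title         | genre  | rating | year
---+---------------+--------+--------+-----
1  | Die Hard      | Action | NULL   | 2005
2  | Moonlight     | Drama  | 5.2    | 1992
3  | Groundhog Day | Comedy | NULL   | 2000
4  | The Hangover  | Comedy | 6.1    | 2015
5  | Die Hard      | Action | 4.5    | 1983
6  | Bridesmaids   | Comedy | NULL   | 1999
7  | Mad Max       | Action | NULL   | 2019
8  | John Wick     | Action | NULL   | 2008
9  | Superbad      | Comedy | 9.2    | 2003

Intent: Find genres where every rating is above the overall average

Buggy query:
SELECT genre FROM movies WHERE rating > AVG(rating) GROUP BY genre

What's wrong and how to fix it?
Bug: AVG() is an aggregate; it can't sit directly in WHERE

Fix: Compute the overall average in a scalar subquery and compare each group's MIN against it in HAVING

Corrected query:
SELECT genre FROM movies GROUP BY genre HAVING MIN(rating) > (SELECT AVG(rating) FROM movies)

Result:
(no rows)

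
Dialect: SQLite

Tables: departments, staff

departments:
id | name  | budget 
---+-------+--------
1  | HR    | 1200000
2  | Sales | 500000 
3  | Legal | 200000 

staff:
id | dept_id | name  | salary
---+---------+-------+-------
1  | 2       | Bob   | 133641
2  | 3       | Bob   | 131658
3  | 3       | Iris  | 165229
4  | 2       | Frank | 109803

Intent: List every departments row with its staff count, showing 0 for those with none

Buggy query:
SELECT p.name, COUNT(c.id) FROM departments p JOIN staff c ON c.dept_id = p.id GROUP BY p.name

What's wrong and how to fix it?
Bug: An inner join excludes parents with zero children

Fix: Use LEFT JOIN so parents without children still appear (COUNT(c.id) gives 0)

Corrected query:
SELECT p.name, COUNT(c.id) FROM departments p LEFT JOIN staff c ON c.dept_id = p.id GROUP BY p.name

Result:
name  | COUNT(c.id)
------+------------
HR    | 0          
Legal | 2          
Sales | 2          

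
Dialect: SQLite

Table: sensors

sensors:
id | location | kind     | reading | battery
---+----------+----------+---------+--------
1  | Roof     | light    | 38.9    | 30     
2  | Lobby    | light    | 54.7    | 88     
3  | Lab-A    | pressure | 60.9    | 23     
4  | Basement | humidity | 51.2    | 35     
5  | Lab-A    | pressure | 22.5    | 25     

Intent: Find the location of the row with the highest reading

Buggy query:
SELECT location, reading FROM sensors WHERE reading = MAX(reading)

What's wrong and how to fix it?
Bug: MAX(reading) is an aggregate and cannot be used directly in WHERE

Fix: Wrap MAX in a scalar subquery so WHERE compares against a single value

Corrected query:
SELECT location, reading FROM sensors WHERE reading = (SELECT MAX(reading) FROM sensors)

Result:
location | reading
---------+--------
Lab-A    | 60.9   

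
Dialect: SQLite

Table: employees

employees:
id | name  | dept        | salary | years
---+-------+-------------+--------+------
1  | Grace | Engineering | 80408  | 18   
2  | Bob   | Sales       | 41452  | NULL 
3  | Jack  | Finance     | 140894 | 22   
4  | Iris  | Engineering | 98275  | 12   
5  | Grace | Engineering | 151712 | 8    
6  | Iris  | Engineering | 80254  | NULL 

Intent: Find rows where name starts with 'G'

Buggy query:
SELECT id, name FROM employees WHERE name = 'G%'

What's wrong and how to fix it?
Bug: Wildcards only work with LIKE; '=' treats '%' as a literal character

Fix: Replace '=' with LIKE so 'G%' is treated as a pattern

Corrected query:
SELECT id, name FROM employees WHERE name LIKE 'G%'

Result:
id | name 
---+------
1  | Grace
5  | Grace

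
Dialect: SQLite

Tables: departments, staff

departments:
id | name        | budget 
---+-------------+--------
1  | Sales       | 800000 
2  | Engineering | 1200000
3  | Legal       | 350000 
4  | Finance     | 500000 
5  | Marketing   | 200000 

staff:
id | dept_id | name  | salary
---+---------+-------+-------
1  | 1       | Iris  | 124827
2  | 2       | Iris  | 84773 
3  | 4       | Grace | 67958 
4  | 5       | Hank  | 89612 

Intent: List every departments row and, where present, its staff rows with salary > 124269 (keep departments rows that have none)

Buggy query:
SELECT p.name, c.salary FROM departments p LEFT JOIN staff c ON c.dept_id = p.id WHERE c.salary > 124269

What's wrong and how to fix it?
Bug: Filtering c.salary in WHERE discards the NULL rows produced by LEFT JOIN, turning it into an inner join

Fix: Put 'c.salary > 124269' in the JOIN's ON clause instead of WHERE

Corrected query:
SELECT p.name, c.salary FROM departments p LEFT JOIN staff c ON c.dept_id = p.id AND c.salary > 124269

Result:
name        | salary
------------+-------
Sales       | 124827
Engineering | NULL  
Legal       | NULL  
Finance     | NULL  
Marketing   | NULL  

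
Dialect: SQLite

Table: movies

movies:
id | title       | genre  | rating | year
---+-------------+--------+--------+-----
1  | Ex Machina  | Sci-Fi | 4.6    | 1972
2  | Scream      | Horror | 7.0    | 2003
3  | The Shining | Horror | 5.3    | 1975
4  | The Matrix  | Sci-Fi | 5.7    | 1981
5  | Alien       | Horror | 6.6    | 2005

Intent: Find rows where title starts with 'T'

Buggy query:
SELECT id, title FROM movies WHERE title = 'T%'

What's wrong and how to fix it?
Bug: '=' compares the literal string including the % character; pattern matching needs LIKE

Fix: Replace '=' with LIKE so 'T%' is treated as a pattern

Corrected query:
SELECT id, title FROM movies WHERE title LIKE 'T%'

Result:
id | title      
---+------------
3  | The Shining
4  | The Matrix 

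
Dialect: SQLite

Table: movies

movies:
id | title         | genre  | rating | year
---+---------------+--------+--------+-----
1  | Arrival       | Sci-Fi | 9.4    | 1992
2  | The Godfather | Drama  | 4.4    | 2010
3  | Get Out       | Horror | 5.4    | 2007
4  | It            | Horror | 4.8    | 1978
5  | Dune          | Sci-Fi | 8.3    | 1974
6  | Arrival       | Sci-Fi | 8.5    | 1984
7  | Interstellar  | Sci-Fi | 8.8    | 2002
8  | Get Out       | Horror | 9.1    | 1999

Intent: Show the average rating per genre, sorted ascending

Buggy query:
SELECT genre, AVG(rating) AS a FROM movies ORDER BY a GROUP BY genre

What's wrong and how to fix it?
Bug: GROUP BY must precede ORDER BY

Fix: Move ORDER BY to the end, after GROUP BY

Corrected query:
SELECT genre, AVG(rating) AS a FROM movies GROUP BY genre ORDER BY a

Result:
genre  | a       
-------+---------
Drama  | 4.4     
Horror | 6.433333
Sci-Fi | 8.75    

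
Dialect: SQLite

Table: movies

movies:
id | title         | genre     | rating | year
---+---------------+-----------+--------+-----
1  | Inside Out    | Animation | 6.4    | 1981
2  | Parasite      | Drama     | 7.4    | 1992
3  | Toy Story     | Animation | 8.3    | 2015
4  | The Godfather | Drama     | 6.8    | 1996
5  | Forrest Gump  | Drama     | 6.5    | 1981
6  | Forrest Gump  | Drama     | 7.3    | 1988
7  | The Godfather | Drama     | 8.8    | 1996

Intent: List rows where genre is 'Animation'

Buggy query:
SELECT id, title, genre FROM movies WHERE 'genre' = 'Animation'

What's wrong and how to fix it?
Bug: Single quotes denote string literals in SQL; the column name is being compared as a constant string

Fix: Remove the quotes around the column name (or use double quotes for an identifier)

Corrected query:
SELECT id, title, genre FROM movies WHERE genre = 'Animation'

Result:
id | title      | genre    
---+------------+----------
1  | Inside Out | Animation
3  | Toy Story  | Animation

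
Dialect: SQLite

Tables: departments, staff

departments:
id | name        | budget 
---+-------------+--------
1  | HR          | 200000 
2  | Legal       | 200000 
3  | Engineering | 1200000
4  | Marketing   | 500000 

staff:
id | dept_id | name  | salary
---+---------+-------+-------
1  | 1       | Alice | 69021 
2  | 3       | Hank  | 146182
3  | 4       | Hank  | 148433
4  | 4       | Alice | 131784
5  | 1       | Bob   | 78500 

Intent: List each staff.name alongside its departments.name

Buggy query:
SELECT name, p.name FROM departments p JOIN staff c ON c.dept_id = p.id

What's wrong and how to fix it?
Bug: Both tables have a 'name' column; the unqualified reference is ambiguous

Fix: Qualify the column with its table alias (c.name)

Corrected query:
SELECT c.name, p.name FROM departments p JOIN staff c ON c.dept_id = p.id

Result:
name  | name       
------+------------
Alice | HR         
Hank  | Engineering
Hank  | Marketing  
Alice | Marketing  
Bob   | HR         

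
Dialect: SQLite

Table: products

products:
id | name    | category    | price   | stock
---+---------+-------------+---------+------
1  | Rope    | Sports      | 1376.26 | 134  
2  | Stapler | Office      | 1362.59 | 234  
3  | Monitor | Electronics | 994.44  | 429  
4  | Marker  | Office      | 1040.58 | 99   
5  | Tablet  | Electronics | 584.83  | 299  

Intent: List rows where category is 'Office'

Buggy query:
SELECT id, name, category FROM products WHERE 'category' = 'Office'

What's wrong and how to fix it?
Bug: Single quotes denote string literals in SQL; the column name is being compared as a constant string

Fix: Reference the column as category without single quotes

Corrected query:
SELECT id, name, category FROM products WHERE category = 'Office'

Result:
id | name    | category
---+---------+---------
2  | Stapler | Office  
4  | Marker  | Office  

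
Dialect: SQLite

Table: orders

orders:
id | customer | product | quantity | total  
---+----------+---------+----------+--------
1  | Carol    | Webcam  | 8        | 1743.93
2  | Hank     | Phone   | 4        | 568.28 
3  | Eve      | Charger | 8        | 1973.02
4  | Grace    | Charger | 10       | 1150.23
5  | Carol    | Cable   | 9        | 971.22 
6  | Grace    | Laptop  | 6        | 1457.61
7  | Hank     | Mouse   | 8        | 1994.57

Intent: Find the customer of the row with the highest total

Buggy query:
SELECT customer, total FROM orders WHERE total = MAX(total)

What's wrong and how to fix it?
Bug: MAX(total) is an aggregate and cannot be used directly in WHERE

Fix: Wrap MAX in a scalar subquery so WHERE compares against a single value

Corrected query:
SELECT customer, total FROM orders WHERE total = (SELECT MAX(total) FROM orders)

Result:
customer | total  
---------+--------
Hank     | 1994.57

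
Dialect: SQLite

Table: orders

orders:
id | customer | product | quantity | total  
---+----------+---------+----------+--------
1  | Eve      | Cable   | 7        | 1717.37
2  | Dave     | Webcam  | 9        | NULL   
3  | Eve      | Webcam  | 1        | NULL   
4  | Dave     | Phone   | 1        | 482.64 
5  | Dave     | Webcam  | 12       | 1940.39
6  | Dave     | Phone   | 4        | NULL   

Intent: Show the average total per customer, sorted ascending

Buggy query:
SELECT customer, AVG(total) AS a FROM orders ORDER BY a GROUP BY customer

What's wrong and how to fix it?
Bug: ORDER BY appears before GROUP BY; SQL clause order requires GROUP BY first

Fix: Reorder: SELECT … FROM … GROUP BY … ORDER BY …

Corrected query:
SELECT customer, AVG(total) AS a FROM orders GROUP BY customer ORDER BY a

Result:
customer | a       
---------+---------
Dave     | 1211.515
Eve      | 1717.37 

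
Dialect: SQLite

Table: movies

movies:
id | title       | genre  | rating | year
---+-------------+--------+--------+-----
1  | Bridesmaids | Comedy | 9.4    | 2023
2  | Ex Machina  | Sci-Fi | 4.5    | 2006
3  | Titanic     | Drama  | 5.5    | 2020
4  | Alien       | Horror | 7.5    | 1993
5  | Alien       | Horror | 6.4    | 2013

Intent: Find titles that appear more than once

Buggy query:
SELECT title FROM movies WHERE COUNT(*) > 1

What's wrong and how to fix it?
Bug: WHERE can't reference COUNT(*); aggregates are computed after WHERE

Fix: Group first, then use HAVING for the count condition

Corrected query:
SELECT title FROM movies GROUP BY title HAVING COUNT(*) > 1

Result:
title
-----
Alien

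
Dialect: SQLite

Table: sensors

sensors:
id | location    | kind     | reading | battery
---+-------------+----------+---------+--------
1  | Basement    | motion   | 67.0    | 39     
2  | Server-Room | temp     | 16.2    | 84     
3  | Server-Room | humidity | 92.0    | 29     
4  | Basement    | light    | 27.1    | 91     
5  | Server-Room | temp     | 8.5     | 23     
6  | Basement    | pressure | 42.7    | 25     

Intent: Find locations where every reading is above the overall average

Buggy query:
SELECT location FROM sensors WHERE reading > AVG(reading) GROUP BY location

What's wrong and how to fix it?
Bug: AVG() is an aggregate; it can't sit directly in WHERE

Fix: Use a subquery for AVG and a HAVING MIN(...) filter so the condition holds for every row in the group

Corrected query:
SELECT location FROM sensors GROUP BY location HAVING MIN(reading) > (SELECT AVG(reading) FROM sensors)

Result:
(no rows)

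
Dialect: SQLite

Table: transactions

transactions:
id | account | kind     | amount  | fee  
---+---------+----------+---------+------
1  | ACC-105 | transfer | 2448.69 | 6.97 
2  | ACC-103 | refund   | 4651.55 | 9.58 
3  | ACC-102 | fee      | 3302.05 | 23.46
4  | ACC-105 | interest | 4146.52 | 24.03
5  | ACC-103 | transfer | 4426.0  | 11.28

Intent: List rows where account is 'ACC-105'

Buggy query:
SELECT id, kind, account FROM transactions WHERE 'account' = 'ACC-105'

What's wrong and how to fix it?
Bug: 'account' in single quotes is a string literal, not the column; the comparison is literal-vs-literal and never true

Fix: Remove the quotes around the column name (or use double quotes for an identifier)

Corrected query:
SELECT id, kind, account FROM transactions WHERE account = 'ACC-105'

Result:
id | kind     | account
---+----------+--------
1  | transfer | ACC-105
4  | interest | ACC-105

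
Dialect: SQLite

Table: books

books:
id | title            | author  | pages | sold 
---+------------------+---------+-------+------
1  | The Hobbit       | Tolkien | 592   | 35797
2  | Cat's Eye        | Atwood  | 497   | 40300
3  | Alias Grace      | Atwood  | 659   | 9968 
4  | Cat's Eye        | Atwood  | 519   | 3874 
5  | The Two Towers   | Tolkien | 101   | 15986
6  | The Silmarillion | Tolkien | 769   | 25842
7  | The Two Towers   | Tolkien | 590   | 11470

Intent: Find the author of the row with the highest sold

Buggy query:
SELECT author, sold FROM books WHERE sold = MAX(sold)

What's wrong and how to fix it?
Bug: WHERE is evaluated per row; an aggregate over the whole table isn't defined there

Fix: Wrap MAX in a scalar subquery so WHERE compares against a single value

Corrected query:
SELECT author, sold FROM books WHERE sold = (SELECT MAX(sold) FROM books)

Result:
author | sold 
-------+------
Atwood | 40300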